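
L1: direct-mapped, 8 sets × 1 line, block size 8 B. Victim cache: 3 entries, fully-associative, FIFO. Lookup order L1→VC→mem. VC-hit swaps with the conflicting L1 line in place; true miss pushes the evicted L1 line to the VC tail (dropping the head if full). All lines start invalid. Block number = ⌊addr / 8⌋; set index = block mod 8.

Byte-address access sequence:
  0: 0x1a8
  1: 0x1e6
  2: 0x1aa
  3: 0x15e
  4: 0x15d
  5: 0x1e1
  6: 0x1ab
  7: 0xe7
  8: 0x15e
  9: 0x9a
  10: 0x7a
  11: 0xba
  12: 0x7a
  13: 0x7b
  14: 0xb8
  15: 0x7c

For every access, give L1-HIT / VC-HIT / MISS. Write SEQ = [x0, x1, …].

SEQ = [MISS, MISS, L1-HIT, MISS, L1-HIT, L1-HIT, L1-HIT, MISS, L1-HIT, MISS, MISS, MISS, VC-HIT, L1-HIT, VC-HIT, VC-HIT]

#0 0x1a8→b53/s5 MISS; vc=[]
#1 0x1e6→b60/s4 MISS; vc=[]
#2 0x1aa→b53/s5 L1-HIT; vc=[]
#3 0x15e→b43/s3 MISS; vc=[]
#4 0x15d→b43/s3 L1-HIT; vc=[]
#5 0x1e1→b60/s4 L1-HIT; vc=[]
#6 0x1ab→b53/s5 L1-HIT; vc=[]
#7 0xe7→b28/s4 MISS; vc=[60]
#8 0x15e→b43/s3 L1-HIT; vc=[60]
#9 0x9a→b19/s3 MISS; vc=[60,43]
#10 0x7a→b15/s7 MISS; vc=[60,43]
#11 0xba→b23/s7 MISS; vc=[60,43,15]
#12 0x7a→b15/s7 VC-HIT; vc=[60,43,23]
#13 0x7b→b15/s7 L1-HIT; vc=[60,43,23]
#14 0xb8→b23/s7 VC-HIT; vc=[60,43,15]
#15 0x7c→b15/s7 VC-HIT; vc=[60,43,23]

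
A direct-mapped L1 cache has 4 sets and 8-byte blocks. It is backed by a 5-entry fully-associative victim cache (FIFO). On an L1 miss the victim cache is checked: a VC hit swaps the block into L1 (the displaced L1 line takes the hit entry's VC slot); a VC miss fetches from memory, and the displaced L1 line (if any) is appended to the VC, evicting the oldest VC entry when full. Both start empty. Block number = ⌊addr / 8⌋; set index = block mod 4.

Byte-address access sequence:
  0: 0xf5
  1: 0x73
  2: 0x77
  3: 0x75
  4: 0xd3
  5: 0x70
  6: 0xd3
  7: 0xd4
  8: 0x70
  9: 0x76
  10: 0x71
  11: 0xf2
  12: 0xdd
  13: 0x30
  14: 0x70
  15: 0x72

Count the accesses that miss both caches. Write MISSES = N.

MISSES = 5

  [0] addr=0xf5 blk=30 s=2: MISS | VC []
  [1] addr=0x73 blk=14 s=2: MISS | VC [30]
  [2] addr=0x77 blk=14 s=2: L1-HIT | VC [30]
  [3] addr=0x75 blk=14 s=2: L1-HIT | VC [30]
  [4] addr=0xd3 blk=26 s=2: MISS | VC [30, 14]
  [5] addr=0x70 blk=14 s=2: VC-HIT | VC [30, 26]
  [6] addr=0xd3 blk=26 s=2: VC-HIT | VC [30, 14]
  [7] addr=0xd4 blk=26 s=2: L1-HIT | VC [30, 14]
  [8] addr=0x70 blk=14 s=2: VC-HIT | VC [30, 26]
  [9] addr=0x76 blk=14 s=2: L1-HIT | VC [30, 26]
  [10] addr=0x71 blk=14 s=2: L1-HIT | VC [30, 26]
  [11] addr=0xf2 blk=30 s=2: VC-HIT | VC [14, 26]
  [12] addr=0xdd blk=27 s=3: MISS | VC [14, 26]
  [13] addr=0x30 blk=6 s=2: MISS | VC [14, 26, 30]
  [14] addr=0x70 blk=14 s=2: VC-HIT | VC [6, 26, 30]
  [15] addr=0x72 blk=14 s=2: L1-HIT | VC [6, 26, 30]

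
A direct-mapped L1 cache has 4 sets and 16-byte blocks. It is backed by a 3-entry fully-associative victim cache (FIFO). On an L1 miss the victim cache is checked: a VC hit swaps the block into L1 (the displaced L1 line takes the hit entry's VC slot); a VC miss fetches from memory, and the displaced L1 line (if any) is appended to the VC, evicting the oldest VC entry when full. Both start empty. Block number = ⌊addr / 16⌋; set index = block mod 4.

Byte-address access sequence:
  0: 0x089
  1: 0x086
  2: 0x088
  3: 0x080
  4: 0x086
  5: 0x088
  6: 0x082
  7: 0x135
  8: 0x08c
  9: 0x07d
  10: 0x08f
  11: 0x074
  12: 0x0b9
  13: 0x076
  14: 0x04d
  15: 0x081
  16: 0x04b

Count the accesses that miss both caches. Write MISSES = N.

#0 0x89→b8/s0 MISS; vc=[]
#1 0x86→b8/s0 L1-HIT; vc=[]
#2 0x88→b8/s0 L1-HIT; vc=[]
#3 0x80→b8/s0 L1-HIT; vc=[]
#4 0x86→b8/s0 L1-HIT; vc=[]
#5 0x88→b8/s0 L1-HIT; vc=[]
#6 0x82→b8/s0 L1-HIT; vc=[]
#7 0x135→b19/s3 MISS; vc=[]
#8 0x8c→b8/s0 L1-HIT; vc=[]
#9 0x7d→b7/s3 MISS; vc=[19]
#10 0x8f→b8/s0 L1-HIT; vc=[19]
#11 0x74→b7/s3 L1-HIT; vc=[19]
#12 0xb9→b11/s3 MISS; vc=[19,7]
#13 0x76→b7/s3 VC-HIT; vc=[19,11]
#14 0x4d→b4/s0 MISS; vc=[19,11,8]
#15 0x81→b8/s0 VC-HIT; vc=[19,11,4]
#16 0x4b→b4/s0 VC-HIT; vc=[19,11,8]

MISSES = 5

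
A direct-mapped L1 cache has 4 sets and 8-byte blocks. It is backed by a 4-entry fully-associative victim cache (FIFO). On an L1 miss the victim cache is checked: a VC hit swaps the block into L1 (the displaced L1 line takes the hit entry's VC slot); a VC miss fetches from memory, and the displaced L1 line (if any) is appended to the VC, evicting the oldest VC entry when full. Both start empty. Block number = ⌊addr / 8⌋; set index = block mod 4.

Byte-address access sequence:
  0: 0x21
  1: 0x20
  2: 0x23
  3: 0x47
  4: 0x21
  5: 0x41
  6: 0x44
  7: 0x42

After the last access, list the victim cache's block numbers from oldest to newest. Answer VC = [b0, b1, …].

#0 0x21→b4/s0 MISS; vc=[]
#1 0x20→b4/s0 L1-HIT; vc=[]
#2 0x23→b4/s0 L1-HIT; vc=[]
#3 0x47→b8/s0 MISS; vc=[4]
#4 0x21→b4/s0 VC-HIT; vc=[8]
#5 0x41→b8/s0 VC-HIT; vc=[4]
#6 0x44→b8/s0 L1-HIT; vc=[4]
#7 0x42→b8/s0 L1-HIT; vc=[4]

VC = [4]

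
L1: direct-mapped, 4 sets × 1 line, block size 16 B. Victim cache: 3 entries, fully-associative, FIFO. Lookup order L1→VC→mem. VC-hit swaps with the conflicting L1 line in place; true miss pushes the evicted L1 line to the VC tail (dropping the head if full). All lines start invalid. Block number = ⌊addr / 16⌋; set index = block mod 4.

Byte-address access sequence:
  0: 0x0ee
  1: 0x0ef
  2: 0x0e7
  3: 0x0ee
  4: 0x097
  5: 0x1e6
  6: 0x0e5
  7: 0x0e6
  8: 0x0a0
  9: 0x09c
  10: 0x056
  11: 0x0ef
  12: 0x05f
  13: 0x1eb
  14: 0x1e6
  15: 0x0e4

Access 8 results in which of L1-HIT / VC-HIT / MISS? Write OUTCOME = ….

0: 0xee (blk 14, set 2) → MISS  vc=[]
1: 0xef (blk 14, set 2) → L1-HIT  vc=[]
2: 0xe7 (blk 14, set 2) → L1-HIT  vc=[]
3: 0xee (blk 14, set 2) → L1-HIT  vc=[]
4: 0x97 (blk 9, set 1) → MISS  vc=[]
5: 0x1e6 (blk 30, set 2) → MISS  vc=[14]
6: 0xe5 (blk 14, set 2) → VC-HIT  vc=[30]
7: 0xe6 (blk 14, set 2) → L1-HIT  vc=[30]
8: 0xa0 (blk 10, set 2) → MISS  vc=[30, 14]
9: 0x9c (blk 9, set 1) → L1-HIT  vc=[30, 14]
10: 0x56 (blk 5, set 1) → MISS  vc=[30, 14, 9]
11: 0xef (blk 14, set 2) → VC-HIT  vc=[30, 10, 9]
12: 0x5f (blk 5, set 1) → L1-HIT  vc=[30, 10, 9]
13: 0x1eb (blk 30, set 2) → VC-HIT  vc=[14, 10, 9]
14: 0x1e6 (blk 30, set 2) → L1-HIT  vc=[14, 10, 9]
15: 0xe4 (blk 14, set 2) → VC-HIT  vc=[30, 10, 9]

OUTCOME = MISS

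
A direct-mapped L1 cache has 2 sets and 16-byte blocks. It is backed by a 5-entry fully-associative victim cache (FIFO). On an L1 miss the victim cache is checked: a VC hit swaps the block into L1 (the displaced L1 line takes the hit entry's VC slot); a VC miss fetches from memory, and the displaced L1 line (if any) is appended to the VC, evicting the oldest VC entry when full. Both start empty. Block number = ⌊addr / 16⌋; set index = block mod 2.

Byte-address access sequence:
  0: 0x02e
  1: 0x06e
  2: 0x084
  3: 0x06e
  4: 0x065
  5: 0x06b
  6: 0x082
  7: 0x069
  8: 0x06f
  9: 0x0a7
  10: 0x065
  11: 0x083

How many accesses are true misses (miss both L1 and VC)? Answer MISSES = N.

MISSES = 4

#0 0x2e→b2/s0 MISS; vc=[]
#1 0x6e→b6/s0 MISS; vc=[2]
#2 0x84→b8/s0 MISS; vc=[2,6]
#3 0x6e→b6/s0 VC-HIT; vc=[2,8]
#4 0x65→b6/s0 L1-HIT; vc=[2,8]
#5 0x6b→b6/s0 L1-HIT; vc=[2,8]
#6 0x82→b8/s0 VC-HIT; vc=[2,6]
#7 0x69→b6/s0 VC-HIT; vc=[2,8]
#8 0x6f→b6/s0 L1-HIT; vc=[2,8]
#9 0xa7→b10/s0 MISS; vc=[2,8,6]
#10 0x65→b6/s0 VC-HIT; vc=[2,8,10]
#11 0x83→b8/s0 VC-HIT; vc=[2,6,10]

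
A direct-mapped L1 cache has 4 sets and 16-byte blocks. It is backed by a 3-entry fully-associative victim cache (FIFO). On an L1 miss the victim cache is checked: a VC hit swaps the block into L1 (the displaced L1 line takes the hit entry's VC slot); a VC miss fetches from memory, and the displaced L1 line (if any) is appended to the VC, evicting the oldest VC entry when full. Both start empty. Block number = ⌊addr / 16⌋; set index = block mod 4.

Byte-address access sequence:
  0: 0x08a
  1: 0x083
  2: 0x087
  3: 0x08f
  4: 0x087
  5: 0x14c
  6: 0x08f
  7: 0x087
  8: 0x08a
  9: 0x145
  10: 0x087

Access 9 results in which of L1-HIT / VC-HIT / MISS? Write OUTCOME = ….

  [0] addr=0x8a blk=8 s=0: MISS | VC []
  [1] addr=0x83 blk=8 s=0: L1-HIT | VC []
  [2] addr=0x87 blk=8 s=0: L1-HIT | VC []
  [3] addr=0x8f blk=8 s=0: L1-HIT | VC []
  [4] addr=0x87 blk=8 s=0: L1-HIT | VC []
  [5] addr=0x14c blk=20 s=0: MISS | VC [8]
  [6] addr=0x8f blk=8 s=0: VC-HIT | VC [20]
  [7] addr=0x87 blk=8 s=0: L1-HIT | VC [20]
  [8] addr=0x8a blk=8 s=0: L1-HIT | VC [20]
  [9] addr=0x145 blk=20 s=0: VC-HIT | VC [8]
  [10] addr=0x87 blk=8 s=0: VC-HIT | VC [20]

OUTCOME = VC-HIT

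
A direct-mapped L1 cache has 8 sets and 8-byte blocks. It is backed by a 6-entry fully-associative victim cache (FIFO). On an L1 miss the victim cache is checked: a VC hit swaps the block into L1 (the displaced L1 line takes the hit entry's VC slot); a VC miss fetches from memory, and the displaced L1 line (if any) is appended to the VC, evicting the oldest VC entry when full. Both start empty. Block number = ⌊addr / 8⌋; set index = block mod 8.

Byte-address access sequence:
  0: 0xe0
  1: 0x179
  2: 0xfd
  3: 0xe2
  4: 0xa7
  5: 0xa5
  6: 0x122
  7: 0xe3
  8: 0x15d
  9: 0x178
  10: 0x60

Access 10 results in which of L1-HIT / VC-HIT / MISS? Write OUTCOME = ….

OUTCOME = MISS

0: 0xe0 (blk 28, set 4) → MISS  vc=[]
1: 0x179 (blk 47, set 7) → MISS  vc=[]
2: 0xfd (blk 31, set 7) → MISS  vc=[47]
3: 0xe2 (blk 28, set 4) → L1-HIT  vc=[47]
4: 0xa7 (blk 20, set 4) → MISS  vc=[47, 28]
5: 0xa5 (blk 20, set 4) → L1-HIT  vc=[47, 28]
6: 0x122 (blk 36, set 4) → MISS  vc=[47, 28, 20]
7: 0xe3 (blk 28, set 4) → VC-HIT  vc=[47, 36, 20]
8: 0x15d (blk 43, set 3) → MISS  vc=[47, 36, 20]
9: 0x178 (blk 47, set 7) → VC-HIT  vc=[31, 36, 20]
10: 0x60 (blk 12, set 4) → MISS  vc=[31, 36, 20, 28]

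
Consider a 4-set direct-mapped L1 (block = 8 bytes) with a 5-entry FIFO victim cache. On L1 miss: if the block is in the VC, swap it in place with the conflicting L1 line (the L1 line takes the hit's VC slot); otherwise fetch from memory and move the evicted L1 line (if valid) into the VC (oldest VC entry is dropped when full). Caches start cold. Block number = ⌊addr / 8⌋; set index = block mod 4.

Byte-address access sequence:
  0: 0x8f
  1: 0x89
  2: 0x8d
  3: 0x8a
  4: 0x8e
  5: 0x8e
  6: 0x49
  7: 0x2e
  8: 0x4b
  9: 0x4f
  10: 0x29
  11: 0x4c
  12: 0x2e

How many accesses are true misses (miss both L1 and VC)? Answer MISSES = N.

  [0] addr=0x8f blk=17 s=1: MISS | VC []
  [1] addr=0x89 blk=17 s=1: L1-HIT | VC []
  [2] addr=0x8d blk=17 s=1: L1-HIT | VC []
  [3] addr=0x8a blk=17 s=1: L1-HIT | VC []
  [4] addr=0x8e blk=17 s=1: L1-HIT | VC []
  [5] addr=0x8e blk=17 s=1: L1-HIT | VC []
  [6] addr=0x49 blk=9 s=1: MISS | VC [17]
  [7] addr=0x2e blk=5 s=1: MISS | VC [17, 9]
  [8] addr=0x4b blk=9 s=1: VC-HIT | VC [17, 5]
  [9] addr=0x4f blk=9 s=1: L1-HIT | VC [17, 5]
  [10] addr=0x29 blk=5 s=1: VC-HIT | VC [17, 9]
  [11] addr=0x4c blk=9 s=1: VC-HIT | VC [17, 5]
  [12] addr=0x2e blk=5 s=1: VC-HIT | VC [17, 9]

MISSES = 3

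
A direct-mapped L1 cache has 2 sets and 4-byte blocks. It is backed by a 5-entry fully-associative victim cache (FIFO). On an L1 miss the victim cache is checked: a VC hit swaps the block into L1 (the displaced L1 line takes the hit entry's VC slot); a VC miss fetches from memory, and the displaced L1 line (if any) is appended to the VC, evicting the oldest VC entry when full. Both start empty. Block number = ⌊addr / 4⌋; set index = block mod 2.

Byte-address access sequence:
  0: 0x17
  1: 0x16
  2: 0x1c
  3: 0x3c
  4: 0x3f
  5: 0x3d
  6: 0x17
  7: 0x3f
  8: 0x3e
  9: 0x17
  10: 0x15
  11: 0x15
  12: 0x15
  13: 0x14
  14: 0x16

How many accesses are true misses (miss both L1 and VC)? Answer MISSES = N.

MISSES = 3

  [0] addr=0x17 blk=5 s=1: MISS | VC []
  [1] addr=0x16 blk=5 s=1: L1-HIT | VC []
  [2] addr=0x1c blk=7 s=1: MISS | VC [5]
  [3] addr=0x3c blk=15 s=1: MISS | VC [5, 7]
  [4] addr=0x3f blk=15 s=1: L1-HIT | VC [5, 7]
  [5] addr=0x3d blk=15 s=1: L1-HIT | VC [5, 7]
  [6] addr=0x17 blk=5 s=1: VC-HIT | VC [15, 7]
  [7] addr=0x3f blk=15 s=1: VC-HIT | VC [5, 7]
  [8] addr=0x3e blk=15 s=1: L1-HIT | VC [5, 7]
  [9] addr=0x17 blk=5 s=1: VC-HIT | VC [15, 7]
  [10] addr=0x15 blk=5 s=1: L1-HIT | VC [15, 7]
  [11] addr=0x15 blk=5 s=1: L1-HIT | VC [15, 7]
  [12] addr=0x15 blk=5 s=1: L1-HIT | VC [15, 7]
  [13] addr=0x14 blk=5 s=1: L1-HIT | VC [15, 7]
  [14] addr=0x16 blk=5 s=1: L1-HIT | VC [15, 7]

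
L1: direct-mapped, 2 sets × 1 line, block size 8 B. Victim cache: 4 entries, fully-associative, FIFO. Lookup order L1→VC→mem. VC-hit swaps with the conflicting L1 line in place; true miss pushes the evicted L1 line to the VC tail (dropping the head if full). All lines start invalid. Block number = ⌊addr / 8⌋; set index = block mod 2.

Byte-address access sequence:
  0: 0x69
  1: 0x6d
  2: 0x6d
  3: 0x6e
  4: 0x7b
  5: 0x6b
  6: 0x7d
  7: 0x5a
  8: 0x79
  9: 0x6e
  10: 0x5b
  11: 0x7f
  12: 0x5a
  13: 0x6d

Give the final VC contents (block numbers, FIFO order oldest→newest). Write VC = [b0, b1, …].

VC = [15, 11]

#0 0x69→b13/s1 MISS; vc=[]
#1 0x6d→b13/s1 L1-HIT; vc=[]
#2 0x6d→b13/s1 L1-HIT; vc=[]
#3 0x6e→b13/s1 L1-HIT; vc=[]
#4 0x7b→b15/s1 MISS; vc=[13]
#5 0x6b→b13/s1 VC-HIT; vc=[15]
#6 0x7d→b15/s1 VC-HIT; vc=[13]
#7 0x5a→b11/s1 MISS; vc=[13,15]
#8 0x79→b15/s1 VC-HIT; vc=[13,11]
#9 0x6e→b13/s1 VC-HIT; vc=[15,11]
#10 0x5b→b11/s1 VC-HIT; vc=[15,13]
#11 0x7f→b15/s1 VC-HIT; vc=[11,13]
#12 0x5a→b11/s1 VC-HIT; vc=[15,13]
#13 0x6d→b13/s1 VC-HIT; vc=[15,11]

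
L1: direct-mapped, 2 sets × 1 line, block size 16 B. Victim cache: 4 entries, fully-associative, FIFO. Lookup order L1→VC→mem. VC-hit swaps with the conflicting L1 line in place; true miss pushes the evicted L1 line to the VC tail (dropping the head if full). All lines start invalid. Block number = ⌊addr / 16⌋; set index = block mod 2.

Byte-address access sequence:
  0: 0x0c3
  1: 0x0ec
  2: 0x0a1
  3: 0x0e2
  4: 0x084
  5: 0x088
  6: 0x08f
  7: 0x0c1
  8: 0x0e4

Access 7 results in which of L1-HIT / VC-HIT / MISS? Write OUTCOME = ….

OUTCOME = VC-HIT

  [0] addr=0xc3 blk=12 s=0: MISS | VC []
  [1] addr=0xec blk=14 s=0: MISS | VC [12]
  [2] addr=0xa1 blk=10 s=0: MISS | VC [12, 14]
  [3] addr=0xe2 blk=14 s=0: VC-HIT | VC [12, 10]
  [4] addr=0x84 blk=8 s=0: MISS | VC [12, 10, 14]
  [5] addr=0x88 blk=8 s=0: L1-HIT | VC [12, 10, 14]
  [6] addr=0x8f blk=8 s=0: L1-HIT | VC [12, 10, 14]
  [7] addr=0xc1 blk=12 s=0: VC-HIT | VC [8, 10, 14]
  [8] addr=0xe4 blk=14 s=0: VC-HIT | VC [8, 10, 12]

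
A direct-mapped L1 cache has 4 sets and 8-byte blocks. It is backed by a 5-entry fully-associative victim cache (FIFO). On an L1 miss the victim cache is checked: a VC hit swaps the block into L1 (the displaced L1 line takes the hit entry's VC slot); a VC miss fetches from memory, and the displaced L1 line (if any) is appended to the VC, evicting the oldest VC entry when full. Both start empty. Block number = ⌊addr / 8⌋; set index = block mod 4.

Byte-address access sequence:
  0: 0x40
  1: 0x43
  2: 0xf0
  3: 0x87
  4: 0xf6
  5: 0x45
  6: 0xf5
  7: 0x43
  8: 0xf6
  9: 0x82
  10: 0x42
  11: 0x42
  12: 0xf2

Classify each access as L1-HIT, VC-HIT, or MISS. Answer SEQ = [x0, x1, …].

#0 0x40→b8/s0 MISS; vc=[]
#1 0x43→b8/s0 L1-HIT; vc=[]
#2 0xf0→b30/s2 MISS; vc=[]
#3 0x87→b16/s0 MISS; vc=[8]
#4 0xf6→b30/s2 L1-HIT; vc=[8]
#5 0x45→b8/s0 VC-HIT; vc=[16]
#6 0xf5→b30/s2 L1-HIT; vc=[16]
#7 0x43→b8/s0 L1-HIT; vc=[16]
#8 0xf6→b30/s2 L1-HIT; vc=[16]
#9 0x82→b16/s0 VC-HIT; vc=[8]
#10 0x42→b8/s0 VC-HIT; vc=[16]
#11 0x42→b8/s0 L1-HIT; vc=[16]
#12 0xf2→b30/s2 L1-HIT; vc=[16]

SEQ = [MISS, L1-HIT, MISS, MISS, L1-HIT, VC-HIT, L1-HIT, L1-HIT, L1-HIT, VC-HIT, VC-HIT, L1-HIT, L1-HIT]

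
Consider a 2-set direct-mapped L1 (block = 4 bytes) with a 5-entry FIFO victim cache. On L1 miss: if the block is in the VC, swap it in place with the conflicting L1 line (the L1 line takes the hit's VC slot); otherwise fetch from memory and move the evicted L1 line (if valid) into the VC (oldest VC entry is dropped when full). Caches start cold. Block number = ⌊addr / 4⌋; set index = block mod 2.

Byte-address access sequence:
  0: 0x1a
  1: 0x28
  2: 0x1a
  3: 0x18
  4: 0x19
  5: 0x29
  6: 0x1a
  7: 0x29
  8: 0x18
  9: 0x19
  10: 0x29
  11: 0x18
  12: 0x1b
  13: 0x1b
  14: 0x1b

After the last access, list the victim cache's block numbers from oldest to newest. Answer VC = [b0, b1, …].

0: 0x1a (blk 6, set 0) → MISS  vc=[]
1: 0x28 (blk 10, set 0) → MISS  vc=[6]
2: 0x1a (blk 6, set 0) → VC-HIT  vc=[10]
3: 0x18 (blk 6, set 0) → L1-HIT  vc=[10]
4: 0x19 (blk 6, set 0) → L1-HIT  vc=[10]
5: 0x29 (blk 10, set 0) → VC-HIT  vc=[6]
6: 0x1a (blk 6, set 0) → VC-HIT  vc=[10]
7: 0x29 (blk 10, set 0) → VC-HIT  vc=[6]
8: 0x18 (blk 6, set 0) → VC-HIT  vc=[10]
9: 0x19 (blk 6, set 0) → L1-HIT  vc=[10]
10: 0x29 (blk 10, set 0) → VC-HIT  vc=[6]
11: 0x18 (blk 6, set 0) → VC-HIT  vc=[10]
12: 0x1b (blk 6, set 0) → L1-HIT  vc=[10]
13: 0x1b (blk 6, set 0) → L1-HIT  vc=[10]
14: 0x1b (blk 6, set 0) → L1-HIT  vc=[10]

VC = [10]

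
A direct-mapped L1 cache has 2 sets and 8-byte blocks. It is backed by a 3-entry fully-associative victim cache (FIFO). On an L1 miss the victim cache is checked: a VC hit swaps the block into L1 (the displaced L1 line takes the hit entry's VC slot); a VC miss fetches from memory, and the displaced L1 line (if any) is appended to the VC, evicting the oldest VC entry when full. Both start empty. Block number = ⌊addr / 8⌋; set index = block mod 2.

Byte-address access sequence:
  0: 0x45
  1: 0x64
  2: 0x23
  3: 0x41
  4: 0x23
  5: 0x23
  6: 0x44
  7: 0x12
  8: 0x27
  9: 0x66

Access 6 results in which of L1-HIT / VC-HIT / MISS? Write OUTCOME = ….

OUTCOME = VC-HIT

#0 0x45→b8/s0 MISS; vc=[]
#1 0x64→b12/s0 MISS; vc=[8]
#2 0x23→b4/s0 MISS; vc=[8,12]
#3 0x41→b8/s0 VC-HIT; vc=[4,12]
#4 0x23→b4/s0 VC-HIT; vc=[8,12]
#5 0x23→b4/s0 L1-HIT; vc=[8,12]
#6 0x44→b8/s0 VC-HIT; vc=[4,12]
#7 0x12→b2/s0 MISS; vc=[4,12,8]
#8 0x27→b4/s0 VC-HIT; vc=[2,12,8]
#9 0x66→b12/s0 VC-HIT; vc=[2,4,8]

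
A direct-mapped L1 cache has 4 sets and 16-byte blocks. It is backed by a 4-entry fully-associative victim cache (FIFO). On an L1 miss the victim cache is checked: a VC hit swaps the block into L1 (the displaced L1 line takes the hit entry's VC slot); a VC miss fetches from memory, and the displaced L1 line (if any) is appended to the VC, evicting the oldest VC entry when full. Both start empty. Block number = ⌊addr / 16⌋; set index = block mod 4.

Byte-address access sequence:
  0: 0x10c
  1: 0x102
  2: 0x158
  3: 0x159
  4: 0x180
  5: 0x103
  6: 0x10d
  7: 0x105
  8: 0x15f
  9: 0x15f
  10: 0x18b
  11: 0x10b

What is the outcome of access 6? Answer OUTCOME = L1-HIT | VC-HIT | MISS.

OUTCOME = L1-HIT

0: 0x10c (blk 16, set 0) → MISS  vc=[]
1: 0x102 (blk 16, set 0) → L1-HIT  vc=[]
2: 0x158 (blk 21, set 1) → MISS  vc=[]
3: 0x159 (blk 21, set 1) → L1-HIT  vc=[]
4: 0x180 (blk 24, set 0) → MISS  vc=[16]
5: 0x103 (blk 16, set 0) → VC-HIT  vc=[24]
6: 0x10d (blk 16, set 0) → L1-HIT  vc=[24]
7: 0x105 (blk 16, set 0) → L1-HIT  vc=[24]
8: 0x15f (blk 21, set 1) → L1-HIT  vc=[24]
9: 0x15f (blk 21, set 1) → L1-HIT  vc=[24]
10: 0x18b (blk 24, set 0) → VC-HIT  vc=[16]
11: 0x10b (blk 16, set 0) → VC-HIT  vc=[24]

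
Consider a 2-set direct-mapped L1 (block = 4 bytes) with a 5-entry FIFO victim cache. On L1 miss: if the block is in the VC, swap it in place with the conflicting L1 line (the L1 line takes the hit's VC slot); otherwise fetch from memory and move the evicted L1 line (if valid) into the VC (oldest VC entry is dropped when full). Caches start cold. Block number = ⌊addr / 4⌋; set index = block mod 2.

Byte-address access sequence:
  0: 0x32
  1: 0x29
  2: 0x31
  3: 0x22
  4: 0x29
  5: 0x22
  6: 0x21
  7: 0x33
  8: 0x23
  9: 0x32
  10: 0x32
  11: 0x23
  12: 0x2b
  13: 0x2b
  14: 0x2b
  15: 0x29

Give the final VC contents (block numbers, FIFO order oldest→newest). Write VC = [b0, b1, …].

VC = [8, 12]

#0 0x32→b12/s0 MISS; vc=[]
#1 0x29→b10/s0 MISS; vc=[12]
#2 0x31→b12/s0 VC-HIT; vc=[10]
#3 0x22→b8/s0 MISS; vc=[10,12]
#4 0x29→b10/s0 VC-HIT; vc=[8,12]
#5 0x22→b8/s0 VC-HIT; vc=[10,12]
#6 0x21→b8/s0 L1-HIT; vc=[10,12]
#7 0x33→b12/s0 VC-HIT; vc=[10,8]
#8 0x23→b8/s0 VC-HIT; vc=[10,12]
#9 0x32→b12/s0 VC-HIT; vc=[10,8]
#10 0x32→b12/s0 L1-HIT; vc=[10,8]
#11 0x23→b8/s0 VC-HIT; vc=[10,12]
#12 0x2b→b10/s0 VC-HIT; vc=[8,12]
#13 0x2b→b10/s0 L1-HIT; vc=[8,12]
#14 0x2b→b10/s0 L1-HIT; vc=[8,12]
#15 0x29→b10/s0 L1-HIT; vc=[8,12]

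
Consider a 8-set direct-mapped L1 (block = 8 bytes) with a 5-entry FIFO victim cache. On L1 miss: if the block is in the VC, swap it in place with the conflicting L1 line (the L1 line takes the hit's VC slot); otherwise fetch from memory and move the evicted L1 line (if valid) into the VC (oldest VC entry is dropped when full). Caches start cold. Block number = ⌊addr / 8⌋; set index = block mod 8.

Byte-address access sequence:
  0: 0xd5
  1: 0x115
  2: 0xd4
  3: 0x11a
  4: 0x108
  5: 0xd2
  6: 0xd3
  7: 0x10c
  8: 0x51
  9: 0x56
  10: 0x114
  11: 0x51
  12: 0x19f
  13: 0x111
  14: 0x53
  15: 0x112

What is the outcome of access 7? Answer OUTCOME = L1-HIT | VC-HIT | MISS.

  [0] addr=0xd5 blk=26 s=2: MISS | VC []
  [1] addr=0x115 blk=34 s=2: MISS | VC [26]
  [2] addr=0xd4 blk=26 s=2: VC-HIT | VC [34]
  [3] addr=0x11a blk=35 s=3: MISS | VC [34]
  [4] addr=0x108 blk=33 s=1: MISS | VC [34]
  [5] addr=0xd2 blk=26 s=2: L1-HIT | VC [34]
  [6] addr=0xd3 blk=26 s=2: L1-HIT | VC [34]
  [7] addr=0x10c blk=33 s=1: L1-HIT | VC [34]
  [8] addr=0x51 blk=10 s=2: MISS | VC [34, 26]
  [9] addr=0x56 blk=10 s=2: L1-HIT | VC [34, 26]
  [10] addr=0x114 blk=34 s=2: VC-HIT | VC [10, 26]
  [11] addr=0x51 blk=10 s=2: VC-HIT | VC [34, 26]
  [12] addr=0x19f blk=51 s=3: MISS | VC [34, 26, 35]
  [13] addr=0x111 blk=34 s=2: VC-HIT | VC [10, 26, 35]
  [14] addr=0x53 blk=10 s=2: VC-HIT | VC [34, 26, 35]
  [15] addr=0x112 blk=34 s=2: VC-HIT | VC [10, 26, 35]

OUTCOME = L1-HIT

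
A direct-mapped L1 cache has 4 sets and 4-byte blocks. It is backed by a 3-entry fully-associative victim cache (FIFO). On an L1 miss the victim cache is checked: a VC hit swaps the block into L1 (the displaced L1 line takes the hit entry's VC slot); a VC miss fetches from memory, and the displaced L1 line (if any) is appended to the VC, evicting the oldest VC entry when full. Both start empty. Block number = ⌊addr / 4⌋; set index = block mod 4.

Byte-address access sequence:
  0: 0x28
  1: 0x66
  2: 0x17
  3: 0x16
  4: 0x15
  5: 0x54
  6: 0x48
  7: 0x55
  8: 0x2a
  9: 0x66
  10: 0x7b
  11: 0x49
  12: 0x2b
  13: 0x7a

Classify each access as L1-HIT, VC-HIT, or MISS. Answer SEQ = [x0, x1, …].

  [0] addr=0x28 blk=10 s=2: MISS | VC []
  [1] addr=0x66 blk=25 s=1: MISS | VC []
  [2] addr=0x17 blk=5 s=1: MISS | VC [25]
  [3] addr=0x16 blk=5 s=1: L1-HIT | VC [25]
  [4] addr=0x15 blk=5 s=1: L1-HIT | VC [25]
  [5] addr=0x54 blk=21 s=1: MISS | VC [25, 5]
  [6] addr=0x48 blk=18 s=2: MISS | VC [25, 5, 10]
  [7] addr=0x55 blk=21 s=1: L1-HIT | VC [25, 5, 10]
  [8] addr=0x2a blk=10 s=2: VC-HIT | VC [25, 5, 18]
  [9] addr=0x66 blk=25 s=1: VC-HIT | VC [21, 5, 18]
  [10] addr=0x7b blk=30 s=2: MISS | VC [5, 18, 10]
  [11] addr=0x49 blk=18 s=2: VC-HIT | VC [5, 30, 10]
  [12] addr=0x2b blk=10 s=2: VC-HIT | VC [5, 30, 18]
  [13] addr=0x7a blk=30 s=2: VC-HIT | VC [5, 10, 18]

SEQ = [MISS, MISS, MISS, L1-HIT, L1-HIT, MISS, MISS, L1-HIT, VC-HIT, VC-HIT, MISS, VC-HIT, VC-HIT, VC-HIT]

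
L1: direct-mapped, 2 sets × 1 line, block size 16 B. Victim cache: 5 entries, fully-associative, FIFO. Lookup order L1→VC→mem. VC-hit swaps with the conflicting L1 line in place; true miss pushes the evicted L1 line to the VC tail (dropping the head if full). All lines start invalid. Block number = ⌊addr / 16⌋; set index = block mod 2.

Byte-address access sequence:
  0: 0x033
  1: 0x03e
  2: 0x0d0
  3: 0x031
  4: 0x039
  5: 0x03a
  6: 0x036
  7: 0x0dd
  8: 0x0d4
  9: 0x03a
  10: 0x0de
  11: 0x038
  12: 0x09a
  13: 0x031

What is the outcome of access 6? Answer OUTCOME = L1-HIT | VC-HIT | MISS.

OUTCOME = L1-HIT

  [0] addr=0x33 blk=3 s=1: MISS | VC []
  [1] addr=0x3e blk=3 s=1: L1-HIT | VC []
  [2] addr=0xd0 blk=13 s=1: MISS | VC [3]
  [3] addr=0x31 blk=3 s=1: VC-HIT | VC [13]
  [4] addr=0x39 blk=3 s=1: L1-HIT | VC [13]
  [5] addr=0x3a blk=3 s=1: L1-HIT | VC [13]
  [6] addr=0x36 blk=3 s=1: L1-HIT | VC [13]
  [7] addr=0xdd blk=13 s=1: VC-HIT | VC [3]
  [8] addr=0xd4 blk=13 s=1: L1-HIT | VC [3]
  [9] addr=0x3a blk=3 s=1: VC-HIT | VC [13]
  [10] addr=0xde blk=13 s=1: VC-HIT | VC [3]
  [11] addr=0x38 blk=3 s=1: VC-HIT | VC [13]
  [12] addr=0x9a blk=9 s=1: MISS | VC [13, 3]
  [13] addr=0x31 blk=3 s=1: VC-HIT | VC [13, 9]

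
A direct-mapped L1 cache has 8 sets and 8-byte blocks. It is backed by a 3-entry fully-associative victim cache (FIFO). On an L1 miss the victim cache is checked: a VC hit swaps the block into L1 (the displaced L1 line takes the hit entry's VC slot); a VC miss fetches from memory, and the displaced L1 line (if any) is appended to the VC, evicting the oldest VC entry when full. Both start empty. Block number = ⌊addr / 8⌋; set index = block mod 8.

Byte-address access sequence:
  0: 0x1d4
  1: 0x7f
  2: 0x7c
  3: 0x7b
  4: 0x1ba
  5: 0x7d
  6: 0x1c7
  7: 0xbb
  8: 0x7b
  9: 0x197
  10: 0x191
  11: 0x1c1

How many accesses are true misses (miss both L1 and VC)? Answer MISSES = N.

0: 0x1d4 (blk 58, set 2) → MISS  vc=[]
1: 0x7f (blk 15, set 7) → MISS  vc=[]
2: 0x7c (blk 15, set 7) → L1-HIT  vc=[]
3: 0x7b (blk 15, set 7) → L1-HIT  vc=[]
4: 0x1ba (blk 55, set 7) → MISS  vc=[15]
5: 0x7d (blk 15, set 7) → VC-HIT  vc=[55]
6: 0x1c7 (blk 56, set 0) → MISS  vc=[55]
7: 0xbb (blk 23, set 7) → MISS  vc=[55, 15]
8: 0x7b (blk 15, set 7) → VC-HIT  vc=[55, 23]
9: 0x197 (blk 50, set 2) → MISS  vc=[55, 23, 58]
10: 0x191 (blk 50, set 2) → L1-HIT  vc=[55, 23, 58]
11: 0x1c1 (blk 56, set 0) → L1-HIT  vc=[55, 23, 58]

MISSES = 6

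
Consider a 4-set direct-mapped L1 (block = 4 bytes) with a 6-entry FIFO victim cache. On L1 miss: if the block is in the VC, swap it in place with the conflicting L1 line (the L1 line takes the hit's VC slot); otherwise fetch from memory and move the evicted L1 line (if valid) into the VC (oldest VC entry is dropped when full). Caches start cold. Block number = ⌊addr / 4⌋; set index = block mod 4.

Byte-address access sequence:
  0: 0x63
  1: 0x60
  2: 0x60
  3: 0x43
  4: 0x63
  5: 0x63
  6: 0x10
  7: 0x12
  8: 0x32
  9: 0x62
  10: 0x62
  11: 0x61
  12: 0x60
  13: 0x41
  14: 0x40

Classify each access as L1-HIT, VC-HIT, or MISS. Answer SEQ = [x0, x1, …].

0: 0x63 (blk 24, set 0) → MISS  vc=[]
1: 0x60 (blk 24, set 0) → L1-HIT  vc=[]
2: 0x60 (blk 24, set 0) → L1-HIT  vc=[]
3: 0x43 (blk 16, set 0) → MISS  vc=[24]
4: 0x63 (blk 24, set 0) → VC-HIT  vc=[16]
5: 0x63 (blk 24, set 0) → L1-HIT  vc=[16]
6: 0x10 (blk 4, set 0) → MISS  vc=[16, 24]
7: 0x12 (blk 4, set 0) → L1-HIT  vc=[16, 24]
8: 0x32 (blk 12, set 0) → MISS  vc=[16, 24, 4]
9: 0x62 (blk 24, set 0) → VC-HIT  vc=[16, 12, 4]
10: 0x62 (blk 24, set 0) → L1-HIT  vc=[16, 12, 4]
11: 0x61 (blk 24, set 0) → L1-HIT  vc=[16, 12, 4]
12: 0x60 (blk 24, set 0) → L1-HIT  vc=[16, 12, 4]
13: 0x41 (blk 16, set 0) → VC-HIT  vc=[24, 12, 4]
14: 0x40 (blk 16, set 0) → L1-HIT  vc=[24, 12, 4]

SEQ = [MISS, L1-HIT, L1-HIT, MISS, VC-HIT, L1-HIT, MISS, L1-HIT, MISS, VC-HIT, L1-HIT, L1-HIT, L1-HIT, VC-HIT, L1-HIT]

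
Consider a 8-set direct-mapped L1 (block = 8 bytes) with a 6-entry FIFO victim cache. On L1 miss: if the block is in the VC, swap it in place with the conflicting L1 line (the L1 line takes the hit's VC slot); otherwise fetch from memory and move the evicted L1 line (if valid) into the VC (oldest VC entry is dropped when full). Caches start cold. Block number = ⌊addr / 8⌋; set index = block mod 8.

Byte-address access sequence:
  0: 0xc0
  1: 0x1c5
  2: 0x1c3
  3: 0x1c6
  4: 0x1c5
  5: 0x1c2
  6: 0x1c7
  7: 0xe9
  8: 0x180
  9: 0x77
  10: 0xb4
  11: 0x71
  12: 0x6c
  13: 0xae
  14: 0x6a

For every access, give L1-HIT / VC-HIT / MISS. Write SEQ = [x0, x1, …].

  [0] addr=0xc0 blk=24 s=0: MISS | VC []
  [1] addr=0x1c5 blk=56 s=0: MISS | VC [24]
  [2] addr=0x1c3 blk=56 s=0: L1-HIT | VC [24]
  [3] addr=0x1c6 blk=56 s=0: L1-HIT | VC [24]
  [4] addr=0x1c5 blk=56 s=0: L1-HIT | VC [24]
  [5] addr=0x1c2 blk=56 s=0: L1-HIT | VC [24]
  [6] addr=0x1c7 blk=56 s=0: L1-HIT | VC [24]
  [7] addr=0xe9 blk=29 s=5: MISS | VC [24]
  [8] addr=0x180 blk=48 s=0: MISS | VC [24, 56]
  [9] addr=0x77 blk=14 s=6: MISS | VC [24, 56]
  [10] addr=0xb4 blk=22 s=6: MISS | VC [24, 56, 14]
  [11] addr=0x71 blk=14 s=6: VC-HIT | VC [24, 56, 22]
  [12] addr=0x6c blk=13 s=5: MISS | VC [24, 56, 22, 29]
  [13] addr=0xae blk=21 s=5: MISS | VC [24, 56, 22, 29, 13]
  [14] addr=0x6a blk=13 s=5: VC-HIT | VC [24, 56, 22, 29, 21]

SEQ = [MISS, MISS, L1-HIT, L1-HIT, L1-HIT, L1-HIT, L1-HIT, MISS, MISS, MISS, MISS, VC-HIT, MISS, MISS, VC-HIT]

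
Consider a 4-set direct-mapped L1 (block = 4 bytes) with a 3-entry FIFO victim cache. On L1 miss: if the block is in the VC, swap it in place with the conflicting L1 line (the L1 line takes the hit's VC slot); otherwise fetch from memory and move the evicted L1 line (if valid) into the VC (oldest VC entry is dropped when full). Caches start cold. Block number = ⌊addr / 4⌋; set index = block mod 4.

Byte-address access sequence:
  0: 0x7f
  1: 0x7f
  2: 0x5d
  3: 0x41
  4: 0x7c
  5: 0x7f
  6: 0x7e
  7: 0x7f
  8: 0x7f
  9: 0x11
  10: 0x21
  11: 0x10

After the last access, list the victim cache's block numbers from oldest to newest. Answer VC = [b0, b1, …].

  [0] addr=0x7f blk=31 s=3: MISS | VC []
  [1] addr=0x7f blk=31 s=3: L1-HIT | VC []
  [2] addr=0x5d blk=23 s=3: MISS | VC [31]
  [3] addr=0x41 blk=16 s=0: MISS | VC [31]
  [4] addr=0x7c blk=31 s=3: VC-HIT | VC [23]
  [5] addr=0x7f blk=31 s=3: L1-HIT | VC [23]
  [6] addr=0x7e blk=31 s=3: L1-HIT | VC [23]
  [7] addr=0x7f blk=31 s=3: L1-HIT | VC [23]
  [8] addr=0x7f blk=31 s=3: L1-HIT | VC [23]
  [9] addr=0x11 blk=4 s=0: MISS | VC [23, 16]
  [10] addr=0x21 blk=8 s=0: MISS | VC [23, 16, 4]
  [11] addr=0x10 blk=4 s=0: VC-HIT | VC [23, 16, 8]

VC = [23, 16, 8]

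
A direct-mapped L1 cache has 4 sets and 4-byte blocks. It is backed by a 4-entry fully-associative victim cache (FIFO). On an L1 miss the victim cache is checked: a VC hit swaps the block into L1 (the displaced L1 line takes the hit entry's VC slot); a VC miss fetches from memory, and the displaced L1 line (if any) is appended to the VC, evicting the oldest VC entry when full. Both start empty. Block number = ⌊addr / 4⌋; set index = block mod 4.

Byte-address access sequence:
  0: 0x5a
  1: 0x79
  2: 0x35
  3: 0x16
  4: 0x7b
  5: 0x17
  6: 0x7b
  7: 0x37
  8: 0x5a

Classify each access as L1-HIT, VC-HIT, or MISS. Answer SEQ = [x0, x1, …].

SEQ = [MISS, MISS, MISS, MISS, L1-HIT, L1-HIT, L1-HIT, VC-HIT, VC-HIT]

  [0] addr=0x5a blk=22 s=2: MISS | VC []
  [1] addr=0x79 blk=30 s=2: MISS | VC [22]
  [2] addr=0x35 blk=13 s=1: MISS | VC [22]
  [3] addr=0x16 blk=5 s=1: MISS | VC [22, 13]
  [4] addr=0x7b blk=30 s=2: L1-HIT | VC [22, 13]
  [5] addr=0x17 blk=5 s=1: L1-HIT | VC [22, 13]
  [6] addr=0x7b blk=30 s=2: L1-HIT | VC [22, 13]
  [7] addr=0x37 blk=13 s=1: VC-HIT | VC [22, 5]
  [8] addr=0x5a blk=22 s=2: VC-HIT | VC [30, 5]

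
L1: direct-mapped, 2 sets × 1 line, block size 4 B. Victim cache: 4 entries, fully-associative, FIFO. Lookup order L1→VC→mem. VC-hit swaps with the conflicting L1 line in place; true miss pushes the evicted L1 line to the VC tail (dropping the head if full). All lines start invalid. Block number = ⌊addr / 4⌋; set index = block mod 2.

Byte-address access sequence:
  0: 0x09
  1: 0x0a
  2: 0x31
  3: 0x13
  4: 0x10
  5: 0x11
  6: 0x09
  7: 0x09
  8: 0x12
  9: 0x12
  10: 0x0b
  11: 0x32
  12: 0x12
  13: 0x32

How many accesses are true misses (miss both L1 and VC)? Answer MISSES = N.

0: 0x9 (blk 2, set 0) → MISS  vc=[]
1: 0xa (blk 2, set 0) → L1-HIT  vc=[]
2: 0x31 (blk 12, set 0) → MISS  vc=[2]
3: 0x13 (blk 4, set 0) → MISS  vc=[2, 12]
4: 0x10 (blk 4, set 0) → L1-HIT  vc=[2, 12]
5: 0x11 (blk 4, set 0) → L1-HIT  vc=[2, 12]
6: 0x9 (blk 2, set 0) → VC-HIT  vc=[4, 12]
7: 0x9 (blk 2, set 0) → L1-HIT  vc=[4, 12]
8: 0x12 (blk 4, set 0) → VC-HIT  vc=[2, 12]
9: 0x12 (blk 4, set 0) → L1-HIT  vc=[2, 12]
10: 0xb (blk 2, set 0) → VC-HIT  vc=[4, 12]
11: 0x32 (blk 12, set 0) → VC-HIT  vc=[4, 2]
12: 0x12 (blk 4, set 0) → VC-HIT  vc=[12, 2]
13: 0x32 (blk 12, set 0) → VC-HIT  vc=[4, 2]

MISSES = 3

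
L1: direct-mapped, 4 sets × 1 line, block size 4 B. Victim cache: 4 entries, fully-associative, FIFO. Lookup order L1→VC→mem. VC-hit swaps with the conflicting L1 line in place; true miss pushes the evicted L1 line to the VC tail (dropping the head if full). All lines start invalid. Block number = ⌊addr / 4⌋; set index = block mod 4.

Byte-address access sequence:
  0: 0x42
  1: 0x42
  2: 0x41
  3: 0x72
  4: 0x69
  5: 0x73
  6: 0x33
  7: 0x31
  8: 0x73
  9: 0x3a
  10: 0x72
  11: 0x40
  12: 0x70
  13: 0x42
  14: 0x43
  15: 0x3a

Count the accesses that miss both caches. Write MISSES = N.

MISSES = 5

0: 0x42 (blk 16, set 0) → MISS  vc=[]
1: 0x42 (blk 16, set 0) → L1-HIT  vc=[]
2: 0x41 (blk 16, set 0) → L1-HIT  vc=[]
3: 0x72 (blk 28, set 0) → MISS  vc=[16]
4: 0x69 (blk 26, set 2) → MISS  vc=[16]
5: 0x73 (blk 28, set 0) → L1-HIT  vc=[16]
6: 0x33 (blk 12, set 0) → MISS  vc=[16, 28]
7: 0x31 (blk 12, set 0) → L1-HIT  vc=[16, 28]
8: 0x73 (blk 28, set 0) → VC-HIT  vc=[16, 12]
9: 0x3a (blk 14, set 2) → MISS  vc=[16, 12, 26]
10: 0x72 (blk 28, set 0) → L1-HIT  vc=[16, 12, 26]
11: 0x40 (blk 16, set 0) → VC-HIT  vc=[28, 12, 26]
12: 0x70 (blk 28, set 0) → VC-HIT  vc=[16, 12, 26]
13: 0x42 (blk 16, set 0) → VC-HIT  vc=[28, 12, 26]
14: 0x43 (blk 16, set 0) → L1-HIT  vc=[28, 12, 26]
15: 0x3a (blk 14, set 2) → L1-HIT  vc=[28, 12, 26]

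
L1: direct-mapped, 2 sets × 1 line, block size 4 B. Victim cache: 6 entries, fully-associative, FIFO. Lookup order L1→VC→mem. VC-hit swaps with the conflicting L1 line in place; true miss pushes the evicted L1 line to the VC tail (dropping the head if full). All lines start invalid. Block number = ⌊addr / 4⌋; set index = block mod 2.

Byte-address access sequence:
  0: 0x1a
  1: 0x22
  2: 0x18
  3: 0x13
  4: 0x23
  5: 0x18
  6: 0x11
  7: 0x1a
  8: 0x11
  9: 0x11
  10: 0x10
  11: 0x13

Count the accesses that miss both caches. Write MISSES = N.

MISSES = 3

  [0] addr=0x1a blk=6 s=0: MISS | VC []
  [1] addr=0x22 blk=8 s=0: MISS | VC [6]
  [2] addr=0x18 blk=6 s=0: VC-HIT | VC [8]
  [3] addr=0x13 blk=4 s=0: MISS | VC [8, 6]
  [4] addr=0x23 blk=8 s=0: VC-HIT | VC [4, 6]
  [5] addr=0x18 blk=6 s=0: VC-HIT | VC [4, 8]
  [6] addr=0x11 blk=4 s=0: VC-HIT | VC [6, 8]
  [7] addr=0x1a blk=6 s=0: VC-HIT | VC [4, 8]
  [8] addr=0x11 blk=4 s=0: VC-HIT | VC [6, 8]
  [9] addr=0x11 blk=4 s=0: L1-HIT | VC [6, 8]
  [10] addr=0x10 blk=4 s=0: L1-HIT | VC [6, 8]
  [11] addr=0x13 blk=4 s=0: L1-HIT | VC [6, 8]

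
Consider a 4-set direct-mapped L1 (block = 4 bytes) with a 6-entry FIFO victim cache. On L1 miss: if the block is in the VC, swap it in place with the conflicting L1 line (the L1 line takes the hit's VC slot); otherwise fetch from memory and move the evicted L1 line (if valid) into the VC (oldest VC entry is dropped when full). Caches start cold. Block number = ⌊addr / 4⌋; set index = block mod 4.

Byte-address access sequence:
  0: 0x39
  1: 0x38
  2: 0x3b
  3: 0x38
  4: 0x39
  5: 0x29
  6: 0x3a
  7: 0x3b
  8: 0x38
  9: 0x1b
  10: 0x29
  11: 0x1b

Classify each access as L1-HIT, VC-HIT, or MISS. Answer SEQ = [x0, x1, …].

SEQ = [MISS, L1-HIT, L1-HIT, L1-HIT, L1-HIT, MISS, VC-HIT, L1-HIT, L1-HIT, MISS, VC-HIT, VC-HIT]

#0 0x39→b14/s2 MISS; vc=[]
#1 0x38→b14/s2 L1-HIT; vc=[]
#2 0x3b→b14/s2 L1-HIT; vc=[]
#3 0x38→b14/s2 L1-HIT; vc=[]
#4 0x39→b14/s2 L1-HIT; vc=[]
#5 0x29→b10/s2 MISS; vc=[14]
#6 0x3a→b14/s2 VC-HIT; vc=[10]
#7 0x3b→b14/s2 L1-HIT; vc=[10]
#8 0x38→b14/s2 L1-HIT; vc=[10]
#9 0x1b→b6/s2 MISS; vc=[10,14]
#10 0x29→b10/s2 VC-HIT; vc=[6,14]
#11 0x1b→b6/s2 VC-HIT; vc=[10,14]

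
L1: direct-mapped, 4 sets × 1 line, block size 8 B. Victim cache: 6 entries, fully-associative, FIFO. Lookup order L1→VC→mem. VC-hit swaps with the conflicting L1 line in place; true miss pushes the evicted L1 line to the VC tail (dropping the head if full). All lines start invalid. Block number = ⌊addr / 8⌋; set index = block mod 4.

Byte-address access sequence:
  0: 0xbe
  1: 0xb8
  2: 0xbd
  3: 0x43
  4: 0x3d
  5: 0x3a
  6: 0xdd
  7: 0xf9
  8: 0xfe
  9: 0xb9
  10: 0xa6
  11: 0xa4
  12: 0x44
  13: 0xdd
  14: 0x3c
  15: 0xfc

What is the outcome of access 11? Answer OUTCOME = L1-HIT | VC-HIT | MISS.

OUTCOME = L1-HIT

  [0] addr=0xbe blk=23 s=3: MISS | VC []
  [1] addr=0xb8 blk=23 s=3: L1-HIT | VC []
  [2] addr=0xbd blk=23 s=3: L1-HIT | VC []
  [3] addr=0x43 blk=8 s=0: MISS | VC []
  [4] addr=0x3d blk=7 s=3: MISS | VC [23]
  [5] addr=0x3a blk=7 s=3: L1-HIT | VC [23]
  [6] addr=0xdd blk=27 s=3: MISS | VC [23, 7]
  [7] addr=0xf9 blk=31 s=3: MISS | VC [23, 7, 27]
  [8] addr=0xfe blk=31 s=3: L1-HIT | VC [23, 7, 27]
  [9] addr=0xb9 blk=23 s=3: VC-HIT | VC [31, 7, 27]
  [10] addr=0xa6 blk=20 s=0: MISS | VC [31, 7, 27, 8]
  [11] addr=0xa4 blk=20 s=0: L1-HIT | VC [31, 7, 27, 8]
  [12] addr=0x44 blk=8 s=0: VC-HIT | VC [31, 7, 27, 20]
  [13] addr=0xdd blk=27 s=3: VC-HIT | VC [31, 7, 23, 20]
  [14] addr=0x3c blk=7 s=3: VC-HIT | VC [31, 27, 23, 20]
  [15] addr=0xfc blk=31 s=3: VC-HIT | VC [7, 27, 23, 20]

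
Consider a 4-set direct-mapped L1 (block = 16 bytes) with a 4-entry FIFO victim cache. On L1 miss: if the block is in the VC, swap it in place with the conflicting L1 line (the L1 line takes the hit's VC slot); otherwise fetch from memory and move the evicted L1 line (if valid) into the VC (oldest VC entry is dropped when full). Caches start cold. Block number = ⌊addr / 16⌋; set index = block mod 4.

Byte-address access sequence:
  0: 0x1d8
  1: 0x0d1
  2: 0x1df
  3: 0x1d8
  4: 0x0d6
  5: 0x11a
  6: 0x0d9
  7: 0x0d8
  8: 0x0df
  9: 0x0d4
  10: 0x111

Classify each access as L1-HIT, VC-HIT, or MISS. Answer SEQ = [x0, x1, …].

  [0] addr=0x1d8 blk=29 s=1: MISS | VC []
  [1] addr=0xd1 blk=13 s=1: MISS | VC [29]
  [2] addr=0x1df blk=29 s=1: VC-HIT | VC [13]
  [3] addr=0x1d8 blk=29 s=1: L1-HIT | VC [13]
  [4] addr=0xd6 blk=13 s=1: VC-HIT | VC [29]
  [5] addr=0x11a blk=17 s=1: MISS | VC [29, 13]
  [6] addr=0xd9 blk=13 s=1: VC-HIT | VC [29, 17]
  [7] addr=0xd8 blk=13 s=1: L1-HIT | VC [29, 17]
  [8] addr=0xdf blk=13 s=1: L1-HIT | VC [29, 17]
  [9] addr=0xd4 blk=13 s=1: L1-HIT | VC [29, 17]
  [10] addr=0x111 blk=17 s=1: VC-HIT | VC [29, 13]

SEQ = [MISS, MISS, VC-HIT, L1-HIT, VC-HIT, MISS, VC-HIT, L1-HIT, L1-HIT, L1-HIT, VC-HIT]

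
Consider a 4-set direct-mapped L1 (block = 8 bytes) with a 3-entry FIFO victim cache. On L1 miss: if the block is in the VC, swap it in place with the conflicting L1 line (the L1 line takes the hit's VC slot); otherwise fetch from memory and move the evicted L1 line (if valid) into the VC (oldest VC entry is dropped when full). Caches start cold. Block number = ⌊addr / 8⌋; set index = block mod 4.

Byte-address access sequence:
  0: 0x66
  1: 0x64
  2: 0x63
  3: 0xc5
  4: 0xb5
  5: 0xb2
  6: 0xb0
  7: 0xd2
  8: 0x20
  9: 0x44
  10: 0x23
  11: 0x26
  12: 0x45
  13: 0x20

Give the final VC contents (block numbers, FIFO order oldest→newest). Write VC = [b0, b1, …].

VC = [22, 24, 8]

#0 0x66→b12/s0 MISS; vc=[]
#1 0x64→b12/s0 L1-HIT; vc=[]
#2 0x63→b12/s0 L1-HIT; vc=[]
#3 0xc5→b24/s0 MISS; vc=[12]
#4 0xb5→b22/s2 MISS; vc=[12]
#5 0xb2→b22/s2 L1-HIT; vc=[12]
#6 0xb0→b22/s2 L1-HIT; vc=[12]
#7 0xd2→b26/s2 MISS; vc=[12,22]
#8 0x20→b4/s0 MISS; vc=[12,22,24]
#9 0x44→b8/s0 MISS; vc=[22,24,4]
#10 0x23→b4/s0 VC-HIT; vc=[22,24,8]
#11 0x26→b4/s0 L1-HIT; vc=[22,24,8]
#12 0x45→b8/s0 VC-HIT; vc=[22,24,4]
#13 0x20→b4/s0 VC-HIT; vc=[22,24,8]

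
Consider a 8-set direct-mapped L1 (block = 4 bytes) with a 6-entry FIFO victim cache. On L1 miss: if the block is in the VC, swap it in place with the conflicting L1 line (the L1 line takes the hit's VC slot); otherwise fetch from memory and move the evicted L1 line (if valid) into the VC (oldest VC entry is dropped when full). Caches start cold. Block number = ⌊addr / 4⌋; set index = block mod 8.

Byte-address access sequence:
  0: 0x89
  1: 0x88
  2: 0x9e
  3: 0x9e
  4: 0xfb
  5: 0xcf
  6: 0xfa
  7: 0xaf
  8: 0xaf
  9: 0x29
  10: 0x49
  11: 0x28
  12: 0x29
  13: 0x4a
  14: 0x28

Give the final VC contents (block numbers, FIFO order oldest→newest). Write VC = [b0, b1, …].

#0 0x89→b34/s2 MISS; vc=[]
#1 0x88→b34/s2 L1-HIT; vc=[]
#2 0x9e→b39/s7 MISS; vc=[]
#3 0x9e→b39/s7 L1-HIT; vc=[]
#4 0xfb→b62/s6 MISS; vc=[]
#5 0xcf→b51/s3 MISS; vc=[]
#6 0xfa→b62/s6 L1-HIT; vc=[]
#7 0xaf→b43/s3 MISS; vc=[51]
#8 0xaf→b43/s3 L1-HIT; vc=[51]
#9 0x29→b10/s2 MISS; vc=[51,34]
#10 0x49→b18/s2 MISS; vc=[51,34,10]
#11 0x28→b10/s2 VC-HIT; vc=[51,34,18]
#12 0x29→b10/s2 L1-HIT; vc=[51,34,18]
#13 0x4a→b18/s2 VC-HIT; vc=[51,34,10]
#14 0x28→b10/s2 VC-HIT; vc=[51,34,18]

VC = [51, 34, 18]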